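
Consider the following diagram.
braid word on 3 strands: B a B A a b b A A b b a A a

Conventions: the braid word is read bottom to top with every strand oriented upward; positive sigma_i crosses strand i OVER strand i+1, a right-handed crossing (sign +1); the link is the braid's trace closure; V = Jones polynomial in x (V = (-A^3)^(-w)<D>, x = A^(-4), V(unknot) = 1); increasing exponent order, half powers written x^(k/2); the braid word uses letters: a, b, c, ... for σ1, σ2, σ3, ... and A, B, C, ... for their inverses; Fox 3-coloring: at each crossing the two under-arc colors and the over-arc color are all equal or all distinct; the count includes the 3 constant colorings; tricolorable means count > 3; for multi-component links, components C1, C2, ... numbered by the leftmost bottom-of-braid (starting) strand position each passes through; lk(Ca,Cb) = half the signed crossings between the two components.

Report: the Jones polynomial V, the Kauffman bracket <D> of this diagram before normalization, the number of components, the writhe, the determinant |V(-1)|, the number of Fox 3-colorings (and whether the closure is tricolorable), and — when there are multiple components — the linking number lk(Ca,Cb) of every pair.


V = -x^-1 + 2 - x + 2x^2 - x^3 + x^4 - x^5
<D> = -A^-14 + A^-10 - A^-6 + 2A^-2 - A^2 + 2A^6 - A^10 (w = +2)
1 component over 14 crossings, w = +2
9 Fox colorings among 3^14, |V(-1)| = 9: tricolorable
why: the span of V is 6, forcing >= 6 crossings in any diagram


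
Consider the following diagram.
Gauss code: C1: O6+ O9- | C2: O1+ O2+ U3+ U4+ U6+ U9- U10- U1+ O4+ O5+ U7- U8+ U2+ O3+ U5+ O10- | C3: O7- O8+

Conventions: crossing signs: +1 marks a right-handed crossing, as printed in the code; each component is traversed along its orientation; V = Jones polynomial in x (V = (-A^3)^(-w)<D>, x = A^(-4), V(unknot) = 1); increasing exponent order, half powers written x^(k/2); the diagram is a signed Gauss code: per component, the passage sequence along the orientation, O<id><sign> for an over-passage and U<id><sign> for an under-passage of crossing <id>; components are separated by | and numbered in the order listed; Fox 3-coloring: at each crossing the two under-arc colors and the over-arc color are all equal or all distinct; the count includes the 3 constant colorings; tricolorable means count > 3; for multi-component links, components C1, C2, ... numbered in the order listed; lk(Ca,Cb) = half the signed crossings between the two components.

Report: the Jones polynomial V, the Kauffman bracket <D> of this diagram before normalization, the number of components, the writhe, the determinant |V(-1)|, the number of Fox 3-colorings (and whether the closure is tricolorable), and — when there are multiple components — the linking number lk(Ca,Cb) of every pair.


Jones polynomial: V(x) = 1 + 2x + 2x^2 + x^3 - x^4 - x^5
<D> = -A^-8 - A^-4 + 1 + 2A^4 + 2A^8 + A^12; writhe +4
components 3, writhe +4 (10 crossings)
linking number lk(C1,C2) = 0
lk(C1,C3): 0
lk(C2,C3) = 0
3-colorings: 81 of 3^12, det 0 — tricolorable
note: the span of V is 5, within the link bound 10 + 3 - 1


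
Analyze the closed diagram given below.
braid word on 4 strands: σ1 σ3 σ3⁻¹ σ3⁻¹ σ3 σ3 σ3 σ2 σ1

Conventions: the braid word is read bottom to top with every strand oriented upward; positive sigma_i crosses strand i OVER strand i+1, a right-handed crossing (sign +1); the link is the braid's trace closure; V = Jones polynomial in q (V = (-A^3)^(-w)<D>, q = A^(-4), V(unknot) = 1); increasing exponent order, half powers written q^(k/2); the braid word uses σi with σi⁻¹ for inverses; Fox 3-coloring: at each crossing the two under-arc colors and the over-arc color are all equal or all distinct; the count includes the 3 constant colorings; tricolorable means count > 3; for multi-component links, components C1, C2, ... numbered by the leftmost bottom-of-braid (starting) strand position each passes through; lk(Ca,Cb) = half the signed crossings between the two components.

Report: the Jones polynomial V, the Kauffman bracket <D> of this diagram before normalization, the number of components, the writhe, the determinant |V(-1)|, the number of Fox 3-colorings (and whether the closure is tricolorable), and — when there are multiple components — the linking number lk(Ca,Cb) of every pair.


Jones polynomial: V(q) = q + 2q^3 + q^5
<D> = -A^-5 - 2A^3 - A^11; writhe +5
components 3, writhe +5 (9 crossings)
linking number lk(C1,C2) = +1
lk(C1,C3): +1
lk(C2,C3) = 0
3-colorings: 3 of 3^9, det 4 — not tricolorable
note: the word shrinks to σ1 σ3 σ3 σ2 σ1 after cancelling


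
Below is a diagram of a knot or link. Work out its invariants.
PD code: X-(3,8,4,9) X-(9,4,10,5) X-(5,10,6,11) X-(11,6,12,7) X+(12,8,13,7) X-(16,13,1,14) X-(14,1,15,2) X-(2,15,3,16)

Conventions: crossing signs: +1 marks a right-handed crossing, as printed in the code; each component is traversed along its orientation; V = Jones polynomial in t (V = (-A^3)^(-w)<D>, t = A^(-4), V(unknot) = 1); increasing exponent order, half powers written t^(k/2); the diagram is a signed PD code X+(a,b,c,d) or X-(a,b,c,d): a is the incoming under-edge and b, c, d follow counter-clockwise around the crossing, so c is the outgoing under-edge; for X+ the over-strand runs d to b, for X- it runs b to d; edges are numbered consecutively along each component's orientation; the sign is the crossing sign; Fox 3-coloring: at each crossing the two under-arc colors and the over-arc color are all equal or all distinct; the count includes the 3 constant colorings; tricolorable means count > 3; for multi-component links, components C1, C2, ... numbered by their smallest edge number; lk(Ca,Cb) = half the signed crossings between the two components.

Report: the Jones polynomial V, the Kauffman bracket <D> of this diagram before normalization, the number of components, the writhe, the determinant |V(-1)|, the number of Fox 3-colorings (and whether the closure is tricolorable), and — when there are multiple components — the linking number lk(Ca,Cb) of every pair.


Jones polynomial: V(t) = t^-8 - 2t^-7 + t^-6 - 2t^-5 + 2t^-4 + t^-2
<D> = A^-10 + 2A^-2 - 2A^2 + A^6 - 2A^10 + A^14; writhe -6
components 1, writhe -6 (8 crossings)
3-colorings: 27 of 3^8, det 9 — tricolorable
note: w = -6 shifts under R1 moves; the (-A^3)^(6) factor cancels that in V


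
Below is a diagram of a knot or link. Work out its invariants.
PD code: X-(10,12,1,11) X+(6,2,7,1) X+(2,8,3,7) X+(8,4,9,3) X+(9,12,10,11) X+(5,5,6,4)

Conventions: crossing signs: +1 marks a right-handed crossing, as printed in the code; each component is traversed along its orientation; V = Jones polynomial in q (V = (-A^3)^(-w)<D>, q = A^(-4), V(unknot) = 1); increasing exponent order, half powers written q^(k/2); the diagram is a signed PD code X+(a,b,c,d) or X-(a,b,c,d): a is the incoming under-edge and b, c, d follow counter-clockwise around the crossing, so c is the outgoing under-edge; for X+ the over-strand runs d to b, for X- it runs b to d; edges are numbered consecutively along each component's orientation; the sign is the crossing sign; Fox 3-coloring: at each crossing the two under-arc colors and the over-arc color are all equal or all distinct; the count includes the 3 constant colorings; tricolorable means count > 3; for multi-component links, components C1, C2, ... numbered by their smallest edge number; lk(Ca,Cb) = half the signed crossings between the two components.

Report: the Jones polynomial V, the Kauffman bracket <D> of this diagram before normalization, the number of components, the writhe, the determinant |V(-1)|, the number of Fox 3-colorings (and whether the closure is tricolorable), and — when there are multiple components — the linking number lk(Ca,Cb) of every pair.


V = -q^(1/2) - q^(3/2) - q^(5/2) + q^(9/2)
<D> = A^-6 - A^2 - A^6 - A^10 (w = +4)
2 components over 6 crossings, w = +4
lk(C1,C2): 0
27 Fox colorings among 3^7, |V(-1)| = 0: tricolorable
why: every pair of the 2 components has lk = 0


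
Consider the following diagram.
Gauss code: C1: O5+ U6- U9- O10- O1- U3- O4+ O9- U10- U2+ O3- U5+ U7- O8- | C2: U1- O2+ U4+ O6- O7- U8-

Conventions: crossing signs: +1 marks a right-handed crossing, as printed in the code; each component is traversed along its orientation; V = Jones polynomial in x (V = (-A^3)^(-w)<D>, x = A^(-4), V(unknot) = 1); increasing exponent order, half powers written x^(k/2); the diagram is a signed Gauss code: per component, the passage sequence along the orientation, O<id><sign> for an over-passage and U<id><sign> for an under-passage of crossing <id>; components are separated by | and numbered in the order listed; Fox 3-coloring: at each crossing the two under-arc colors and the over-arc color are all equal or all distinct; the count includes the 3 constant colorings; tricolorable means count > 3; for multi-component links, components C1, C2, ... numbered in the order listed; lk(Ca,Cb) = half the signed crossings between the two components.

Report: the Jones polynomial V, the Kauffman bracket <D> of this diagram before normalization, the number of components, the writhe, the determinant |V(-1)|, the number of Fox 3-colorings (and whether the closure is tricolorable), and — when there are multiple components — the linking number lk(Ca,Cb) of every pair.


V = x^(-15/2) - x^(-13/2) + x^(-11/2) - 2x^(-9/2) + x^(-7/2) - 2x^(-5/2) + x^(-3/2) - x^(-1/2)
<D> = -A^-10 + A^-6 - 2A^-2 + A^2 - 2A^6 + A^10 - A^14 + A^18 (w = -4)
2 components over 10 crossings, w = -4
lk(C1,C2): -1
3 Fox colorings among 3^10, |V(-1)| = 10: not tricolorable
why: the span of V is 7, within the link bound 10 + 2 - 1


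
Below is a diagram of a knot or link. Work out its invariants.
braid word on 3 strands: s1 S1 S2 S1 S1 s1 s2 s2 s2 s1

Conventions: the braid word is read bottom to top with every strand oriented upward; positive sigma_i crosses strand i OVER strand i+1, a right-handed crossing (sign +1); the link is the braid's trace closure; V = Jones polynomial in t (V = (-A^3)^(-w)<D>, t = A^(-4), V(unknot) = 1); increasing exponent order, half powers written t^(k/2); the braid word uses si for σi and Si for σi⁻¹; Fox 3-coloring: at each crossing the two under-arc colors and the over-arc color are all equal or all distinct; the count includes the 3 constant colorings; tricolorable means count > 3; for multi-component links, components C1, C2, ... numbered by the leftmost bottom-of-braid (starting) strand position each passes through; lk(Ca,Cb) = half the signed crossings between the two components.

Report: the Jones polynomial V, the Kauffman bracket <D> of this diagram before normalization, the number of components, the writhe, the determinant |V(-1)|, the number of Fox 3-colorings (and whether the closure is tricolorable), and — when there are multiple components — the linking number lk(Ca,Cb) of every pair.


Jones polynomial: V(t) = t + t^3 - t^4
<D> = -A^-10 + A^-6 + A^2; writhe +2
components 1, writhe +2 (10 crossings)
3-colorings: 9 of 3^10, det 3 — tricolorable
note: |V(-1)| = 3: so tricolorable, since 3 divides 3


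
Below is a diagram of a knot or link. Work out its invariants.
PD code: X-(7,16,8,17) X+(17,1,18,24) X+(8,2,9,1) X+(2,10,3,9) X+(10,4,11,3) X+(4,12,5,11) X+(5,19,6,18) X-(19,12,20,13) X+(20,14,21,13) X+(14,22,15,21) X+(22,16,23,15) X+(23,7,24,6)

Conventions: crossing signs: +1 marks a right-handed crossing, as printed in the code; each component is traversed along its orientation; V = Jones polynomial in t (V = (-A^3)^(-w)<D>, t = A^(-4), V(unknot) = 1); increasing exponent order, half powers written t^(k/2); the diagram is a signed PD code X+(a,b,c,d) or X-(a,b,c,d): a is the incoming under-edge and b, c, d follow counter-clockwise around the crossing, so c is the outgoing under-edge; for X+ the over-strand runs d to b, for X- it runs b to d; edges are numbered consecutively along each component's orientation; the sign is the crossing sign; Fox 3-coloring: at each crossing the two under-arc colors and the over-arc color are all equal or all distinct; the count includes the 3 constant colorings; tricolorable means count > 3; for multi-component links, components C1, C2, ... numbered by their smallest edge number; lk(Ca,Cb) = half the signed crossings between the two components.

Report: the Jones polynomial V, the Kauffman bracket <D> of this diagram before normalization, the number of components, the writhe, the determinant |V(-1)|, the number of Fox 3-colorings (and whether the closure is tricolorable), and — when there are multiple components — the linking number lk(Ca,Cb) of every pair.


V = t^3 + t^5 - t^8
<D> = -A^-8 + A^4 + A^12 (w = +8)
1 component over 12 crossings, w = +8
9 Fox colorings among 3^12, |V(-1)| = 3: tricolorable
why: |V(-1)| = 3: so tricolorable, since 3 divides 3


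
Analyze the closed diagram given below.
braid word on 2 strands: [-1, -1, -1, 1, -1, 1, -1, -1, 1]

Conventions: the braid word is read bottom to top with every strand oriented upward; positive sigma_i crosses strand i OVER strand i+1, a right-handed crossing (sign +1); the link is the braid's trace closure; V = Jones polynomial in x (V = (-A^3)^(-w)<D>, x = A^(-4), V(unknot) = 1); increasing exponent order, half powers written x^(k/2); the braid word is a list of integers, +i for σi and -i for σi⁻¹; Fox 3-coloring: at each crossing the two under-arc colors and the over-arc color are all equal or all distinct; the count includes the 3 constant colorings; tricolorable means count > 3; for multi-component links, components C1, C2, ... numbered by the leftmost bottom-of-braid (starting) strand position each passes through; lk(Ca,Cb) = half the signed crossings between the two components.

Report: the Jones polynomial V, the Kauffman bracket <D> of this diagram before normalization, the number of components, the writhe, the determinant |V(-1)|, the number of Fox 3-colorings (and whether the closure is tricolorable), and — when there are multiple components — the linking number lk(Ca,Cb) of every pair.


V = -x^-4 + x^-3 + x^-1
<D> = -A^-5 - A^3 + A^7 (w = -3)
1 component over 9 crossings, w = -3
9 Fox colorings among 3^9, |V(-1)| = 3: tricolorable
why: w = -3 (over 9 crossings) is diagram-only; (-A^3)^(3) removes it from V


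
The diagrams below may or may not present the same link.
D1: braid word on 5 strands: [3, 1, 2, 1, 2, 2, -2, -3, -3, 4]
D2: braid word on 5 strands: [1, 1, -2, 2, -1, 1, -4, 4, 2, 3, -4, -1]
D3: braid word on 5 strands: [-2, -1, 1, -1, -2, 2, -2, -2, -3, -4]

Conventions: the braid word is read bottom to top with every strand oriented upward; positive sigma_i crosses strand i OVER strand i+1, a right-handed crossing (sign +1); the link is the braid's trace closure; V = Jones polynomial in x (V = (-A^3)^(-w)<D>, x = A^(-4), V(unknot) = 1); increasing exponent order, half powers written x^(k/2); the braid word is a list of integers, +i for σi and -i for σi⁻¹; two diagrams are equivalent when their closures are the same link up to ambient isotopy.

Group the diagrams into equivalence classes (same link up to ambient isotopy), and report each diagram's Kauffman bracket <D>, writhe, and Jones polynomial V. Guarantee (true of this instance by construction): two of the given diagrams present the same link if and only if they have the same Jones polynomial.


classes: {D1} | {D2} | {D3}
V(D1) = x + x^3 - x^4  [10 crossings, <D> = -A^-4 + 1 + A^8, w = +4]
V(D2) = 1  [12 crossings, <D> = A^6, w = +2]
D3 (bracket A^-14 + A^-6 - A^-2; 10 crossings at w = -6): V = -x^-4 + x^-3 + x^-1
note: 3 classes among 3 diagrams; unequal V(x) rules out equality


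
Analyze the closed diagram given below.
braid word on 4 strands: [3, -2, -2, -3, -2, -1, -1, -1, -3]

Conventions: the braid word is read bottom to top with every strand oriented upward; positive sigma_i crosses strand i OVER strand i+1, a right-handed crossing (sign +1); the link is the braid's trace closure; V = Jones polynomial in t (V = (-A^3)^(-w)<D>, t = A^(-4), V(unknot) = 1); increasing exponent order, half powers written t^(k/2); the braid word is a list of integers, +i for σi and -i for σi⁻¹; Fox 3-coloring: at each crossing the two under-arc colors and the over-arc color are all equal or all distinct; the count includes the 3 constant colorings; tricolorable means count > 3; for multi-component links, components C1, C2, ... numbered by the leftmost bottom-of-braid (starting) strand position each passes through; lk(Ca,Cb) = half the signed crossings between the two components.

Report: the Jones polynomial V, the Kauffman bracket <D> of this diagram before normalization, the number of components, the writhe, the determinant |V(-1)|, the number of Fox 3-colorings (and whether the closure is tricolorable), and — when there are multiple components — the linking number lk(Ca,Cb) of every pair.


V(t) = t^-8 - 2t^-7 + t^-6 - 2t^-5 + 2t^-4 + t^-2
bracket: -A^-13 - 2A^-5 + 2A^-1 - A^3 + 2A^7 - A^11, w = -7
1 component, writhe -7, over 9 crossings
det 9, colorings 27 of 3^9 — tricolorable
observation: det 9 = |V(-1)|; divisible by 3, so tricolorable


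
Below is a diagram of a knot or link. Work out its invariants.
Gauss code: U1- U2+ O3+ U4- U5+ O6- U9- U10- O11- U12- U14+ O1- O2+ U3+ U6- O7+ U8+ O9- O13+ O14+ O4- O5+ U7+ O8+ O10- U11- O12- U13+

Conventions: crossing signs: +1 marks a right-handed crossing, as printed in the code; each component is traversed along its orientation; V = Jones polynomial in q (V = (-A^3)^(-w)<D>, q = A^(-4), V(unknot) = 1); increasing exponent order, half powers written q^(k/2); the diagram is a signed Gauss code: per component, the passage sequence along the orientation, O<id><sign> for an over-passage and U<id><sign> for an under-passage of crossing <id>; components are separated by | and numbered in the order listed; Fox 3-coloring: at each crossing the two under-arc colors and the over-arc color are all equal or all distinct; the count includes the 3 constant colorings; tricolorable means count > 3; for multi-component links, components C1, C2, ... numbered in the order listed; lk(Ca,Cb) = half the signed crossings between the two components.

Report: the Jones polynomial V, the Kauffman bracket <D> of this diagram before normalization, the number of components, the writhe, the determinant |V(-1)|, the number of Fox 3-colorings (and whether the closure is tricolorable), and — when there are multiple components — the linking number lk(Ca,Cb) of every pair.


Jones polynomial: V(q) = -q^-3 + q^-2 - q^-1 + 3 - q + q^2 - q^3
<D> = -A^-12 + A^-8 - A^-4 + 3 - A^4 + A^8 - A^12; writhe 0
components 1, writhe 0 (14 crossings)
3-colorings: 27 of 3^14, det 9 — tricolorable
note: |V(-1)| = 9: so tricolorable, since 3 divides 9


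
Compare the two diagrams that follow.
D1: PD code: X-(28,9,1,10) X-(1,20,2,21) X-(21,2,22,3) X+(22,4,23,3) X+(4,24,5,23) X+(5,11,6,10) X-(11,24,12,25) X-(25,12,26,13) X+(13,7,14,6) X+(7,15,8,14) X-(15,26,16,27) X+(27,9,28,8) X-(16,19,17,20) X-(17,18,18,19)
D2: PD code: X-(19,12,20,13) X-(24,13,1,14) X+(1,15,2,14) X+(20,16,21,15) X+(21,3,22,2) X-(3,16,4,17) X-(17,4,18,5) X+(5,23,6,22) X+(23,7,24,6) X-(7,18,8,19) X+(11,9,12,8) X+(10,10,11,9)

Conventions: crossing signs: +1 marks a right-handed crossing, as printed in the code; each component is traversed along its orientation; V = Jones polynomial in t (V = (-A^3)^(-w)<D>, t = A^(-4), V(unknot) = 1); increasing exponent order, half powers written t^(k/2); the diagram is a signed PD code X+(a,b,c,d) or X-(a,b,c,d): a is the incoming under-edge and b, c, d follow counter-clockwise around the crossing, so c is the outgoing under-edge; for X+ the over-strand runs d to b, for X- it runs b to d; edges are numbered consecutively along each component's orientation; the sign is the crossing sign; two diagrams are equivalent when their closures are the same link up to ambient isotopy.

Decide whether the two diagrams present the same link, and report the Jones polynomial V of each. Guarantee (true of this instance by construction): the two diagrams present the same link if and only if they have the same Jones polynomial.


same link: yes
V(D1) = -t^-3 + 2t^-2 - 2t^-1 + 3 - 2t + 2t^2 - t^3  [14 crossings, <D> = -A^-18 + 2A^-14 - 2A^-10 + 3A^-6 - 2A^-2 + 2A^2 - A^6, w = -2]
V(D2) = -t^-3 + 2t^-2 - 2t^-1 + 3 - 2t + 2t^2 - t^3  [12 crossings, <D> = -A^-6 + 2A^-2 - 2A^2 + 3A^6 - 2A^10 + 2A^14 - A^18, w = +2]
insight: one V(t) for all 2 diagrams — one class (guaranteed)


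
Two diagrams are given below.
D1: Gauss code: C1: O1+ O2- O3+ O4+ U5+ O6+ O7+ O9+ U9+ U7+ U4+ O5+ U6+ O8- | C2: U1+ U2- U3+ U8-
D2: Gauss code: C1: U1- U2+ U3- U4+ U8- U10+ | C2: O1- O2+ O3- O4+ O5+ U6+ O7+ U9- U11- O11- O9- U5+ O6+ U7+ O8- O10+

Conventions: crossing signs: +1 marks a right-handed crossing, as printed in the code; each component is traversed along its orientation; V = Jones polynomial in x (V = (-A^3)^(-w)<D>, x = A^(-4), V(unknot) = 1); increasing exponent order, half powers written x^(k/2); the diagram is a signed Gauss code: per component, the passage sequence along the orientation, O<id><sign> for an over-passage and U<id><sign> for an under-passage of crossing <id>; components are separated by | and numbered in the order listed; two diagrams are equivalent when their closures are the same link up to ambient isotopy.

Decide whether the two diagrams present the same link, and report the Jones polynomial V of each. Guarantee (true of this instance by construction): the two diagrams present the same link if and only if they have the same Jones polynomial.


equivalent: yes
V(D1) = -x^(1/2) - x^(3/2) - x^(5/2) + x^(9/2)  (w +5, c 9, <D> = -A^-3 + A^5 + A^9 + A^13)
V(D2) = -x^(1/2) - x^(3/2) - x^(5/2) + x^(9/2)  [11 crossings, <D> = -A^-15 + A^-7 + A^-3 + A, w = +1]
key observation: one V(x) for all 2 diagrams — one class (guaranteed)


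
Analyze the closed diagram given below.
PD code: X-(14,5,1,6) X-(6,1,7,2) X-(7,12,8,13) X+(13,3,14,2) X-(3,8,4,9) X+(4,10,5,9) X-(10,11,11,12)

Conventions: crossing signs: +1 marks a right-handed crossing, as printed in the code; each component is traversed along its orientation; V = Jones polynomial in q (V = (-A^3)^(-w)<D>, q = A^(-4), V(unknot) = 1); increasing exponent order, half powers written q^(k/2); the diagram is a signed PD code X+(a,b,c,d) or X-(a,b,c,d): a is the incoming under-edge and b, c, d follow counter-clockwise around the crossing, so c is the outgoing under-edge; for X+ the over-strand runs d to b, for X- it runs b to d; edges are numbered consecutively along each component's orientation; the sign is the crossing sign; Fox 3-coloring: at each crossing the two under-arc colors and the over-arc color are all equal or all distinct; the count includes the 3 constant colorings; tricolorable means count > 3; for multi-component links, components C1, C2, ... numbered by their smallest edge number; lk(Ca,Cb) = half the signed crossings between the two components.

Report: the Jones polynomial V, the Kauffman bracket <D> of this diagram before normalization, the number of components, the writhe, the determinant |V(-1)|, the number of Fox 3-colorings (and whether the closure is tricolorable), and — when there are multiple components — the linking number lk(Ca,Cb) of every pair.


V(q) = 1
bracket: -A^-9, w = -3
1 component, writhe -3, over 7 crossings
det 1, colorings 3 of 3^7 — not tricolorable
observation: w = -3 shifts under R1 moves; the (-A^3)^(3) factor cancels that in V


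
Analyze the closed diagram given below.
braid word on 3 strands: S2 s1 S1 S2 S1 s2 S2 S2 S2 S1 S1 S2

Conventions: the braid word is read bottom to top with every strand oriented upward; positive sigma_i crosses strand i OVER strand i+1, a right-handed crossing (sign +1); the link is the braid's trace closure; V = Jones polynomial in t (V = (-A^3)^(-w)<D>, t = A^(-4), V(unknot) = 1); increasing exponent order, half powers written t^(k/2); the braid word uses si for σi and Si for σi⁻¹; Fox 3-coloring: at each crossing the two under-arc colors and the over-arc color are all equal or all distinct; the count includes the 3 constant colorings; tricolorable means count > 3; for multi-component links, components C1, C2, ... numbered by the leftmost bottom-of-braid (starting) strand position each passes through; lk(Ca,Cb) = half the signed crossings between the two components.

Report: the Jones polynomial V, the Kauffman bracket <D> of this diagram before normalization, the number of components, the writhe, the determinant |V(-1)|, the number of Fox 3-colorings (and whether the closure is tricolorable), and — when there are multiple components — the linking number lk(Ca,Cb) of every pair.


Jones polynomial: V(t) = -t^-8 + t^-5 + t^-3
<D> = A^-12 + A^-4 - A^8; writhe -8
components 1, writhe -8 (12 crossings)
3-colorings: 9 of 3^12, det 3 — tricolorable
note: V spans 5 powers of t: at least 5 crossings in any diagram


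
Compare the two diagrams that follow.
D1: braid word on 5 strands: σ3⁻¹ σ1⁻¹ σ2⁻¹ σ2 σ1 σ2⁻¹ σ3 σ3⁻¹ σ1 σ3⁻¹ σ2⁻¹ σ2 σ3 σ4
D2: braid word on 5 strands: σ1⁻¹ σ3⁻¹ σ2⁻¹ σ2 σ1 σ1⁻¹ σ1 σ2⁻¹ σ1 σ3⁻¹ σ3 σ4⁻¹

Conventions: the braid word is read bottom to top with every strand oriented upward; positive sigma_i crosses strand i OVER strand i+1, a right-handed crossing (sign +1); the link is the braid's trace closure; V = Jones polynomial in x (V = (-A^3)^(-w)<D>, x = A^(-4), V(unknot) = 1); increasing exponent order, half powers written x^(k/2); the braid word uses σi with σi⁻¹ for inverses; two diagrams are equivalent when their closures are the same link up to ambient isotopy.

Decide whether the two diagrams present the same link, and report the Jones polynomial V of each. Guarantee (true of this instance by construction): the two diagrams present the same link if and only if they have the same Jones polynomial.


equivalent: yes
V(D1) = 1  (w 0, c 14, <D> = 1)
V(D2) = 1  (w -2, c 12, <D> = A^-6)
why: one V(x) for all 2 diagrams — one class (guaranteed)


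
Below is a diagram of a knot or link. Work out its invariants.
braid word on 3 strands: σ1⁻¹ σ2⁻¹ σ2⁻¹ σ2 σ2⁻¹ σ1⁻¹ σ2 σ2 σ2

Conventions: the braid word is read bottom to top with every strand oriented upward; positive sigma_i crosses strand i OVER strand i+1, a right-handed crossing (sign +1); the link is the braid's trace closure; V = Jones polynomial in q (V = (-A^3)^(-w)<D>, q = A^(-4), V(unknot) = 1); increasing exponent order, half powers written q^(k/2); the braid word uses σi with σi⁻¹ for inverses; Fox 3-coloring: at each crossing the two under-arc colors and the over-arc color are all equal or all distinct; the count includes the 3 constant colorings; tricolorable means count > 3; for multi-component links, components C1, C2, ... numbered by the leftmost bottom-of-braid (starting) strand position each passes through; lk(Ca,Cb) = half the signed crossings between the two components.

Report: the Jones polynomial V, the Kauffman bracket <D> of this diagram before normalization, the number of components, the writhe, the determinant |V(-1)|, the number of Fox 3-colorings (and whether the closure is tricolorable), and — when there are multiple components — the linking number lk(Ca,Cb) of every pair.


V(q) = -q^(-7/2) - q^(-3/2) - q^(1/2) + q^(3/2)
bracket: -A^-9 + A^-5 + A^3 + A^11, w = -1
2 components, writhe -1, over 9 crossings
lk(C1,C2) = -2
det 4, colorings 3 of 3^9 — not tricolorable
observation: the 1 component pair carries total linking -2


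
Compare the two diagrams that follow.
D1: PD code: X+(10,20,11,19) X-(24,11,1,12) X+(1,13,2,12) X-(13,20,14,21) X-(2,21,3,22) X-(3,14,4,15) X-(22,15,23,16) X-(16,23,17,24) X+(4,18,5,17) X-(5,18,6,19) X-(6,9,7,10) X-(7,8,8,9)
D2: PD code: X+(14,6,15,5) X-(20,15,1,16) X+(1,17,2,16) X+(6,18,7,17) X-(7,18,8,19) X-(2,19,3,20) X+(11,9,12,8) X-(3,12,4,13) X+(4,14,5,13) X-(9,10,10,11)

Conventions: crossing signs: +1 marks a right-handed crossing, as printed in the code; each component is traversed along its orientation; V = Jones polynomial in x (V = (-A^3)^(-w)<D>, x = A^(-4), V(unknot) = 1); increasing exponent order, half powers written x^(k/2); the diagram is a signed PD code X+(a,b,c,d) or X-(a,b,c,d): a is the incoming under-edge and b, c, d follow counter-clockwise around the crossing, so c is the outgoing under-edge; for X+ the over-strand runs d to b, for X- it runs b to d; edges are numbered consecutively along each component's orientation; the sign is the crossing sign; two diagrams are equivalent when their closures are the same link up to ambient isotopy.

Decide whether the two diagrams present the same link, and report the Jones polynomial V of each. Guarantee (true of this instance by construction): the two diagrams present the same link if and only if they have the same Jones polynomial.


equivalent: no
V(D1) = -x^-4 + x^-3 + x^-1  (w -6, c 12, <D> = A^-14 + A^-6 - A^-2)
V(D2) = 1  (w 0, c 10, <D> = 1)
why: 2 values of V(x) split the 2 diagrams


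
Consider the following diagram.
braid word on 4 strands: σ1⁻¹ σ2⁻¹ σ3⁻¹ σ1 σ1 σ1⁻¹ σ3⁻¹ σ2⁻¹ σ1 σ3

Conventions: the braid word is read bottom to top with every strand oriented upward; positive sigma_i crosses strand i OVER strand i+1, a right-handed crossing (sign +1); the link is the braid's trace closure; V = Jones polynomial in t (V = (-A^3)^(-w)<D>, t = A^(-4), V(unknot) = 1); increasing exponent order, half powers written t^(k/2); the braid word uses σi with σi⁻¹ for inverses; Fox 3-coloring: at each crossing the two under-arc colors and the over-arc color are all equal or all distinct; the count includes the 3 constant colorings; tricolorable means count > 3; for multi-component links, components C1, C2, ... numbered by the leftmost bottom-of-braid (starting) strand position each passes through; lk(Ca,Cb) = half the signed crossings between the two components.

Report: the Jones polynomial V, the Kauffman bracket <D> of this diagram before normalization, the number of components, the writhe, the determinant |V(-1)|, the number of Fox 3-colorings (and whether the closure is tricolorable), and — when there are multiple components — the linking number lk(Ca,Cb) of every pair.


Jones polynomial: V(t) = -t^(-9/2) - t^(-5/2) + t^(-3/2) - t^(-1/2)
<D> = -A^-4 + 1 - A^4 - A^12; writhe -2
components 2, writhe -2 (10 crossings)
linking number lk(C1,C2) = -2
3-colorings: 3 of 3^10, det 4 — not tricolorable
note: the span of V is 4, within the link bound 10 + 2 - 1


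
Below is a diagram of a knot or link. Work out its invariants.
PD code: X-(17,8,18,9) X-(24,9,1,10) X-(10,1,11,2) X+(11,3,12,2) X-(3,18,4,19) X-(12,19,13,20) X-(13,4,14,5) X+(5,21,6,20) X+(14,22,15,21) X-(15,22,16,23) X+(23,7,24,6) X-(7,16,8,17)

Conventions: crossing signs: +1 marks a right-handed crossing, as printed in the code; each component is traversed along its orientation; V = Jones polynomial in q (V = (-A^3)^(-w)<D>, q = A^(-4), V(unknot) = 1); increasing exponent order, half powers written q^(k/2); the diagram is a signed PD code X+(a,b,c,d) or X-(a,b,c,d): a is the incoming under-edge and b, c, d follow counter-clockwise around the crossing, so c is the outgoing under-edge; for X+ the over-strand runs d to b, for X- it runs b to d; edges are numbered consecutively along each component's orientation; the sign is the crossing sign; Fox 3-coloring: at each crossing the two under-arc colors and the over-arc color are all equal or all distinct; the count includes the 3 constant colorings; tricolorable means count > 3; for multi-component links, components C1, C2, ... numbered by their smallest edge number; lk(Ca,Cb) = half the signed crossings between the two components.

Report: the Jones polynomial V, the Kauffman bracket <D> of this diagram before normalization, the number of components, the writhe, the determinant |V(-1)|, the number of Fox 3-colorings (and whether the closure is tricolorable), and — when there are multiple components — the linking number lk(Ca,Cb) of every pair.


Jones polynomial: V(q) = -q^-6 + q^-5 - q^-4 + 2q^-3 - q^-2 + q^-1
<D> = A^-8 - A^-4 + 2 - A^4 + A^8 - A^12; writhe -4
components 1, writhe -4 (12 crossings)
3-colorings: 3 of 3^12, det 7 — not tricolorable
note: w = -4 (over 12 crossings) is diagram-only; (-A^3)^(4) removes it from V


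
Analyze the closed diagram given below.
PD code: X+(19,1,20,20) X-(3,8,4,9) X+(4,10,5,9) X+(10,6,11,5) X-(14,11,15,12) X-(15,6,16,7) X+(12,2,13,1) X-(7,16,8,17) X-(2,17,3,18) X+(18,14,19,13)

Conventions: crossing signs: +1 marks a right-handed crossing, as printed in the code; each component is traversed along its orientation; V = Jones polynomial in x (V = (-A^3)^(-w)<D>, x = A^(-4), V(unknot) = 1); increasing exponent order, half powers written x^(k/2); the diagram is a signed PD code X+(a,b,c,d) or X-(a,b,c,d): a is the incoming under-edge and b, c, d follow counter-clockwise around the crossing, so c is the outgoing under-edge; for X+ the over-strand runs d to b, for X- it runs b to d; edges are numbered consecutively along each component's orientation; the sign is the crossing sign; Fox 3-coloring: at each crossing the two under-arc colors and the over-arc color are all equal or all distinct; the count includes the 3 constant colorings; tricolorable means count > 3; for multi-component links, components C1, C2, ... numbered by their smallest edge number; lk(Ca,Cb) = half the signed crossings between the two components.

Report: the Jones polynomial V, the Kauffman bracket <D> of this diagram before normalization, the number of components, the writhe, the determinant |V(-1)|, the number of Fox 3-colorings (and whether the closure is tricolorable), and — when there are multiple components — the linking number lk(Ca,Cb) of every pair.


Jones polynomial: V(x) = x^-4 - x^-3 + x^-2 - 2x^-1 + 2 - x + x^2
<D> = A^-8 - A^-4 + 2 - 2A^4 + A^8 - A^12 + A^16; writhe 0
components 1, writhe 0 (10 crossings)
3-colorings: 9 of 3^10, det 9 — tricolorable
note: V spans 6 powers of x: at least 6 crossings in any diagram


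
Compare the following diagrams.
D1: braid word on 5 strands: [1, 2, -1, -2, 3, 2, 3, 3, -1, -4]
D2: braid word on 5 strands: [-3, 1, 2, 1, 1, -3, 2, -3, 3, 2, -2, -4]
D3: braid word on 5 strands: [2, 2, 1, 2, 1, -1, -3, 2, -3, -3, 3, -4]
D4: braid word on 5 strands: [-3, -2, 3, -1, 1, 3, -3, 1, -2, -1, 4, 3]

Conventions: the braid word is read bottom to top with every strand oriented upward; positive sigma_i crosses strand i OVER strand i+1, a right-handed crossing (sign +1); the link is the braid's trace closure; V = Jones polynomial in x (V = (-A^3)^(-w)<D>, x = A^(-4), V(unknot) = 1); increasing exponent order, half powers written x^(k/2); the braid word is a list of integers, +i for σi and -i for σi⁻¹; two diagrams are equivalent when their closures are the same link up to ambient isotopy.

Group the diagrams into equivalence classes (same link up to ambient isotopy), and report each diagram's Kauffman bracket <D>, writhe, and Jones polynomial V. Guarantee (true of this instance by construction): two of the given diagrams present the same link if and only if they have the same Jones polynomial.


equivalence classes: {D1} | {D2, D3} | {D4}
D1 (bracket -A^-10 + A^-6 + A^2; 10 crossings at w = +2): V = x + x^3 - x^4
V(D2) = x^-1 - 1 + 2x - 2x^2 + 2x^3 - 2x^4 + x^5  [12 crossings, <D> = A^-14 - 2A^-10 + 2A^-6 - 2A^-2 + 2A^2 - A^6 + A^10, w = +2]
V(D3) = x^-1 - 1 + 2x - 2x^2 + 2x^3 - 2x^4 + x^5  [12 crossings, <D> = A^-14 - 2A^-10 + 2A^-6 - 2A^-2 + 2A^2 - A^6 + A^10, w = +2]
D4 (bracket 1; 12 crossings at w = 0): V = 1
observation: comparing 4 Jones polynomials yields 3 groups


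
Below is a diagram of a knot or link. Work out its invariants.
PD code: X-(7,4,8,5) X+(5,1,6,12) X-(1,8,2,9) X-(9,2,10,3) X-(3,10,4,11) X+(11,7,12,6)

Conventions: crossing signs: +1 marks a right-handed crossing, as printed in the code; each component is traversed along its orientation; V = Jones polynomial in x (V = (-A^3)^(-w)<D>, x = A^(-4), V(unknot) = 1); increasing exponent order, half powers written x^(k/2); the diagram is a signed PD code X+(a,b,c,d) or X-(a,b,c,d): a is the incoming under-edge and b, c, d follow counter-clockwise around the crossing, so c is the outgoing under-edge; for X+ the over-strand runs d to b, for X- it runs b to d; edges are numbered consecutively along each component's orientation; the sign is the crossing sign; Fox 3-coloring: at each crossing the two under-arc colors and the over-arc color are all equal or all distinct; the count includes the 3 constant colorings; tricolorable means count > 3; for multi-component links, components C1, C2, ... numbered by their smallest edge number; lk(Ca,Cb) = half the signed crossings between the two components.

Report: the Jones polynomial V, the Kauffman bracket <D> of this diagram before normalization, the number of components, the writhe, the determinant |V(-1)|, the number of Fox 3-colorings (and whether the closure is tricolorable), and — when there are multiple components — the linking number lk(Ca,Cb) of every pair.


V(x) = x^-5 - 2x^-4 + 2x^-3 - 2x^-2 + 2x^-1 - 1 + x
bracket: A^-10 - A^-6 + 2A^-2 - 2A^2 + 2A^6 - 2A^10 + A^14, w = -2
1 component, writhe -2, over 6 crossings
det 11, colorings 3 of 3^6 — not tricolorable
observation: the span of V is 6, forcing >= 6 crossings in any diagram


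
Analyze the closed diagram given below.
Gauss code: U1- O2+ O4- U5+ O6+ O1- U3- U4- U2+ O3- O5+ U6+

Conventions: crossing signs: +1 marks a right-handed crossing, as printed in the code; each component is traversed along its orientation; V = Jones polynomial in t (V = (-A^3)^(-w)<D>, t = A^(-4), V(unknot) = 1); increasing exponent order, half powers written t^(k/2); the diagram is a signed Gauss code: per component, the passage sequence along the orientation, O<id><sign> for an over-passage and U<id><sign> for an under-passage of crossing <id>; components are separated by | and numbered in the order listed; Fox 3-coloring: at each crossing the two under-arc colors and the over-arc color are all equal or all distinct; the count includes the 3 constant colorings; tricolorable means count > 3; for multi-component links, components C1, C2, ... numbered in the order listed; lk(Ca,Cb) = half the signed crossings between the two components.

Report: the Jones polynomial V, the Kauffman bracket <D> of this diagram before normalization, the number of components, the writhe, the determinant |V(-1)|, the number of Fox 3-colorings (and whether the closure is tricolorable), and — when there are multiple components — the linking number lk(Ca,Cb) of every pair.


V(t) = 1
bracket: 1, w = 0
1 component, writhe 0, over 6 crossings
det 1, colorings 3 of 3^6 — not tricolorable
observation: det 1 = |V(-1)|; not divisible by 3, so not tricolorable


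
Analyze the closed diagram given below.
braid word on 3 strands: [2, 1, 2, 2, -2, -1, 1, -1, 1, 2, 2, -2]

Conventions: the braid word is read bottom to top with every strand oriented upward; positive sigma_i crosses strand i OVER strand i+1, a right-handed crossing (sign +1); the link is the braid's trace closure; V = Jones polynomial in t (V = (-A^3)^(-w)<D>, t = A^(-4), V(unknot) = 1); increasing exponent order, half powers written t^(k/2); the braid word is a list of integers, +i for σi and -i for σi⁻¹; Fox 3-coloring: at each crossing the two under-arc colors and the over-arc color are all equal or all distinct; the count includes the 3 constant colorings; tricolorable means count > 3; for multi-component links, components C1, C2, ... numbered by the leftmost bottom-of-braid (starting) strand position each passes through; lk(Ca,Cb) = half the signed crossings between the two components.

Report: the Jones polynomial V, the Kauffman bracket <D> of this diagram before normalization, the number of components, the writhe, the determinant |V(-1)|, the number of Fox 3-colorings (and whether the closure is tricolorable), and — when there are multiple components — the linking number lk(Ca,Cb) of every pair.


V = t + t^3 - t^4
<D> = -A^-4 + 1 + A^8 (w = +4)
1 component over 12 crossings, w = +4
9 Fox colorings among 3^12, |V(-1)| = 3: tricolorable
why: det 3 = |V(-1)|; divisible by 3, so tricolorable


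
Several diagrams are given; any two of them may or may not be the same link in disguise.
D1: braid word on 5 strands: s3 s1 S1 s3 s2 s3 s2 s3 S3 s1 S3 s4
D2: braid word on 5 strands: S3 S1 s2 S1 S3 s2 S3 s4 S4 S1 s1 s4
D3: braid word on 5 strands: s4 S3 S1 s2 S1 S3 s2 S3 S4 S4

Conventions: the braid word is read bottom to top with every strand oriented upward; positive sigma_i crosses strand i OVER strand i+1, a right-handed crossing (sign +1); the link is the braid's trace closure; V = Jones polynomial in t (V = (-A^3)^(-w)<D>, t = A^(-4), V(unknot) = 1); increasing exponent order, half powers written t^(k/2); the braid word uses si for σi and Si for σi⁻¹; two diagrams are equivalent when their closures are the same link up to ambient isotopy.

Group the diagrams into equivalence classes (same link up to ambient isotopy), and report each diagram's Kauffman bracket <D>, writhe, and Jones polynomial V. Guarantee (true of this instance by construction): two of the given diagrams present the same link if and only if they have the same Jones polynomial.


grouping into links: {D1} | {D2, D3}
V(D1) = t + t^3 - t^4  (w +6, c 12, <D> = -A^2 + A^6 + A^14)
V(D2) = -t^-6 + 2t^-5 - 3t^-4 + 4t^-3 - 3t^-2 + 3t^-1 - 2 + t  [12 crossings, <D> = A^-10 - 2A^-6 + 3A^-2 - 3A^2 + 4A^6 - 3A^10 + 2A^14 - A^18, w = -2]
V(D3) = -t^-6 + 2t^-5 - 3t^-4 + 4t^-3 - 3t^-2 + 3t^-1 - 2 + t  [10 crossings, <D> = A^-16 - 2A^-12 + 3A^-8 - 3A^-4 + 4 - 3A^4 + 2A^8 - A^12, w = -4]
why: 2 values of V(t) split the 3 diagrams
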